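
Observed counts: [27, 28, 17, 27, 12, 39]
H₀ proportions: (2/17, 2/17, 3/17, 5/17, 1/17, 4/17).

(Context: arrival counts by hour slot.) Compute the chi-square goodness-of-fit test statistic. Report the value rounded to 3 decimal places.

test statistic = 22.593

n = 150; E_i = n·p_i = [17.65, 17.65, 26.47, 44.12, 8.82, 35.29]
χ² = (27−17.65)²/17.65 + (28−17.65)²/17.65 + (17−26.47)²/26.47 + (27−44.12)²/44.12 + (12−8.82)²/8.82 + (39−35.29)²/35.29 = 22.5934
df = 5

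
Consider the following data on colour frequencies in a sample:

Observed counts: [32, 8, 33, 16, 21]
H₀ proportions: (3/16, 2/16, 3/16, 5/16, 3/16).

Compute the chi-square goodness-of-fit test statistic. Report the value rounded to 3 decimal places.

n = 110; E_i = n·p_i = [20.62, 13.75, 20.62, 34.38, 20.62]
χ² = (32−20.62)²/20.62 + (8−13.75)²/13.75 + (33−20.62)²/20.62 + (16−34.38)²/34.38 + (21−20.62)²/20.62 = 25.9321
df = 4

test statistic = 25.932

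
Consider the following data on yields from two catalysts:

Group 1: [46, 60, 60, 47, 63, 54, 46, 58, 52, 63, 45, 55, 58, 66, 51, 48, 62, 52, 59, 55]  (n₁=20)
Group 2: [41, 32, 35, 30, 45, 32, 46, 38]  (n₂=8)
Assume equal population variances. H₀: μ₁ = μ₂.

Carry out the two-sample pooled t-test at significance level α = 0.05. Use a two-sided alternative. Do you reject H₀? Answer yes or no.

reject H₀: yes

x̄₁=55.000, s₁=6.456, n₁=20
x̄₂=37.375, s₂=6.140, n₂=8
s_p² = [19·6.456² + 7·6.140²]/26 = 40.6106
SE = √(s_p²·(1/20+1/8)) = 2.6659
t = (55.000−37.375)/2.6659 = 6.6114
df = 26
p-value (two-sided) = 0.00000
At α=0.05: p < α → reject H₀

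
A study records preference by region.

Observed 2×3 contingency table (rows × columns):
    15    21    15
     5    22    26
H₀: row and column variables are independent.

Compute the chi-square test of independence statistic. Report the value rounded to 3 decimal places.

Row totals [51, 53], col totals [20, 43, 41], n=104
χ² = (15−9.81)²/9.81 + (21−21.09)²/21.09 + (15−20.11)²/20.11 + (5−10.19)²/10.19 + (22−21.91)²/21.91 + (26−20.89)²/20.89 = 7.9389
df = 2

test statistic = 7.939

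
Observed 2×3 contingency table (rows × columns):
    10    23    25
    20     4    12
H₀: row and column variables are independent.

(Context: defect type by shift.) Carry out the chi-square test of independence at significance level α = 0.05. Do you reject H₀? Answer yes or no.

reject H₀: yes

Row totals [58, 36], col totals [30, 27, 37], n=94
χ² = (10−18.51)²/18.51 + (23−16.66)²/16.66 + (25−22.83)²/22.83 + (20−11.49)²/11.49 + (4−10.34)²/10.34 + (12−14.17)²/14.17 = 17.0566
df = 2
p-value (upper-tail) = 0.00020
At α=0.05: p < α → reject H₀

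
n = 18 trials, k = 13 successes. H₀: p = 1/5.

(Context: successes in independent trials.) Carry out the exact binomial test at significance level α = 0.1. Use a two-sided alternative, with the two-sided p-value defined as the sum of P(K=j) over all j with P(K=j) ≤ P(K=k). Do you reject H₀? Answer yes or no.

Exact binomial: n=18, k=13, p₀=1/5=0.2000
P(X=j) = C(n,j)·p₀^j·(1−p₀)^(n−j); p = Σ P(X=j) over j with P(X=j) ≤ P(X=13)
p-value (two-sided) = 0.00000
At α=0.1: p < α → reject H₀

reject H₀: yes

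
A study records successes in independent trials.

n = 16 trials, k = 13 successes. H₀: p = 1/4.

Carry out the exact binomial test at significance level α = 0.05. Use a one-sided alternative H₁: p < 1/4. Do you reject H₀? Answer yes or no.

Exact binomial: n=16, k=13, p₀=1/4=0.2500
P(X≤13) from Σ C(n,i)·p₀^i·(1−p₀)^(n−i)
p-value (one-sided, H₁ less) = 1.00000
At α=0.05: p ≥ α → fail to reject H₀

reject H₀: no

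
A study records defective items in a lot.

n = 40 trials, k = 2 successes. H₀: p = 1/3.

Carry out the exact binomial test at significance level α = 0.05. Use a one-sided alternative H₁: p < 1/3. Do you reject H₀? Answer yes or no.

Exact binomial: n=40, k=2, p₀=1/3=0.3333
P(X≤2) from Σ C(n,i)·p₀^i·(1−p₀)^(n−i)
p-value (one-sided, H₁ less) = 0.00002
At α=0.05: p < α → reject H₀

reject H₀: yes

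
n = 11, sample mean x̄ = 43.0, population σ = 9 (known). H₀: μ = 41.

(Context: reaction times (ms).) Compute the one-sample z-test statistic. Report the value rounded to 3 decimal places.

test statistic = 0.737

SE = σ/√n = 9/√11 = 2.7136
z = (x̄−μ₀)/SE = (43.0−41)/2.7136 = 0.7370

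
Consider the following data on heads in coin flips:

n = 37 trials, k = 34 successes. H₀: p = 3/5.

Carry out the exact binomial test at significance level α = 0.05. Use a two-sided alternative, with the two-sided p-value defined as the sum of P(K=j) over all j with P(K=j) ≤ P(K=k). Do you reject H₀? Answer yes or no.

Exact binomial: n=37, k=34, p₀=3/5=0.6000
P(X=j) = C(n,j)·p₀^j·(1−p₀)^(n−j); p = Σ P(X=j) over j with P(X=j) ≤ P(X=34)
p-value (two-sided) = 0.00003
At α=0.05: p < α → reject H₀

reject H₀: yes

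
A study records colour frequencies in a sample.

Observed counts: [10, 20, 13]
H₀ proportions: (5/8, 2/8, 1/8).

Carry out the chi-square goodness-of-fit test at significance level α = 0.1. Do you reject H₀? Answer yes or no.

n = 43; E_i = n·p_i = [26.88, 10.75, 5.38]
χ² = (10−26.88)²/26.88 + (20−10.75)²/10.75 + (13−5.38)²/5.38 = 29.3721
df = 2
p-value (upper-tail) = 0.00000
At α=0.1: p < α → reject H₀

reject H₀: yes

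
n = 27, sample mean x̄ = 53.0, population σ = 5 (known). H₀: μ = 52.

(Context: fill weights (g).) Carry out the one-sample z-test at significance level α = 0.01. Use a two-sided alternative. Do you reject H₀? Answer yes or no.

reject H₀: no

SE = σ/√n = 5/√27 = 0.9623
z = (x̄−μ₀)/SE = (53.0−52)/0.9623 = 1.0392
p-value (two-sided) = 0.29870
At α=0.01: p ≥ α → fail to reject H₀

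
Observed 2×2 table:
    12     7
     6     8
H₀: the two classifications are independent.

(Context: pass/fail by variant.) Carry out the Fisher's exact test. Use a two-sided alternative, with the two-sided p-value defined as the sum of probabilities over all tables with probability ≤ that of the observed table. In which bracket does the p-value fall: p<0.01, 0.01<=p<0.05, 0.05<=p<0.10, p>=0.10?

Margins: r₁=19, r₂=14, c₁=18, c₂=15, n=33
p_obs = C(19,12)·C(14,6)/C(33,18); sum pmf over tables with pmf ≤ p_obs
p-value (two-sided) = 0.30411
→ bracket: p>=0.10

p-value bracket: p>=0.10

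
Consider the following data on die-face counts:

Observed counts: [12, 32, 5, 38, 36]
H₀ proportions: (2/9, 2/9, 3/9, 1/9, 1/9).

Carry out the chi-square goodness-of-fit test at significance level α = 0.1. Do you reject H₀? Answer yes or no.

n = 123; E_i = n·p_i = [27.33, 27.33, 41.00, 13.67, 13.67]
χ² = (12−27.33)²/27.33 + (32−27.33)²/27.33 + (5−41.00)²/41.00 + (38−13.67)²/13.67 + (36−13.67)²/13.67 = 120.8293
df = 4
p-value (upper-tail) = 0.00000
At α=0.1: p < α → reject H₀

reject H₀: yes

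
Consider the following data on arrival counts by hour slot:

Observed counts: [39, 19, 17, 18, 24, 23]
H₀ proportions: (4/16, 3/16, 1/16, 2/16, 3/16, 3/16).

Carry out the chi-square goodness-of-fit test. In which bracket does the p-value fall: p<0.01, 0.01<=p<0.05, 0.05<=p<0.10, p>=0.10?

p-value bracket: 0.05<=p<0.10

n = 140; E_i = n·p_i = [35.00, 26.25, 8.75, 17.50, 26.25, 26.25]
χ² = (39−35.00)²/35.00 + (19−26.25)²/26.25 + (17−8.75)²/8.75 + (18−17.50)²/17.50 + (24−26.25)²/26.25 + (23−26.25)²/26.25 = 10.8476
df = 5
p-value (upper-tail) = 0.05449
→ bracket: 0.05<=p<0.10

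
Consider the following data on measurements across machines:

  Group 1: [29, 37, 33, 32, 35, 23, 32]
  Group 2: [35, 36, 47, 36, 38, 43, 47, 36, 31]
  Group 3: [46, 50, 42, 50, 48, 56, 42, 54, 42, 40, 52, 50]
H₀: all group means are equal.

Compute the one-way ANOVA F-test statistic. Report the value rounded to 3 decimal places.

Group means [31.57, 38.78, 47.67], grand mean 40.786
SSB = Σnᵢ(x̄ᵢ−x̄)² = 1198.778; SSW = ΣΣ(x−x̄ᵢ)² = 677.937
MSB = 1198.778/2 = 599.3889; MSW = 677.937/25 = 27.1175
F = MSB/MSW = 22.1034
df = (2, 25)

test statistic = 22.103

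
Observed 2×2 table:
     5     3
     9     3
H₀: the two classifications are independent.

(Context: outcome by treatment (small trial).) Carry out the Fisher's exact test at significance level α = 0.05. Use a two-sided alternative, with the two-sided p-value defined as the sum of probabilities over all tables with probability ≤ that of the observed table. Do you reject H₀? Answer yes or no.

Margins: r₁=8, r₂=12, c₁=14, c₂=6, n=20
p_obs = C(8,5)·C(12,9)/C(20,14); sum pmf over tables with pmf ≤ p_obs
p-value (two-sided) = 0.64241
At α=0.05: p ≥ α → fail to reject H₀

reject H₀: no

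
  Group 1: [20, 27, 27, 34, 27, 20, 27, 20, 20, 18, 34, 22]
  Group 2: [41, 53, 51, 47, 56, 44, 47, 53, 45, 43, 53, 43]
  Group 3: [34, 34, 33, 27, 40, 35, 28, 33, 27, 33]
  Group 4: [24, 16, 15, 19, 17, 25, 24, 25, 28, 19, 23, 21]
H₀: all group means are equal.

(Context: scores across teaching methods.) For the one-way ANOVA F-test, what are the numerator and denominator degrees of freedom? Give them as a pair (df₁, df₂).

degrees of freedom = [3, 42]

k = 4 groups, N = 46 total
df = (k−1, N−k) = (4−1, 46−4) = (3, 42)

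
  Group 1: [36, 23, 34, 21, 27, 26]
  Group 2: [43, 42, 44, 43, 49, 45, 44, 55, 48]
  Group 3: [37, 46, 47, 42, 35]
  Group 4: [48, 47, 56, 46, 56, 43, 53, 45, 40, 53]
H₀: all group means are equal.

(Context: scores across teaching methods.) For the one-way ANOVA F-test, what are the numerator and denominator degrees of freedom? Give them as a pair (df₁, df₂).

k = 4 groups, N = 30 total
df = (k−1, N−k) = (4−1, 30−4) = (3, 26)

degrees of freedom = [3, 26]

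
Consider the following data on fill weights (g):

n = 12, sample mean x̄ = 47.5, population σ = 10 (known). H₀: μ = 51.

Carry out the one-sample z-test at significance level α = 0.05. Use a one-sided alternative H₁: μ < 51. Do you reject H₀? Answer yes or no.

SE = σ/√n = 10/√12 = 2.8868
z = (x̄−μ₀)/SE = (47.5−51)/2.8868 = -1.2124
p-value (one-sided, H₁ less) = 0.11267
At α=0.05: p ≥ α → fail to reject H₀

reject H₀: no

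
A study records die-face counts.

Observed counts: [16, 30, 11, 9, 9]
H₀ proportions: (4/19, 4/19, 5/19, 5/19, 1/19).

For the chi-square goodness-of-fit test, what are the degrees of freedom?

df = k − 1 = 5 − 1 = 4

degrees of freedom = 4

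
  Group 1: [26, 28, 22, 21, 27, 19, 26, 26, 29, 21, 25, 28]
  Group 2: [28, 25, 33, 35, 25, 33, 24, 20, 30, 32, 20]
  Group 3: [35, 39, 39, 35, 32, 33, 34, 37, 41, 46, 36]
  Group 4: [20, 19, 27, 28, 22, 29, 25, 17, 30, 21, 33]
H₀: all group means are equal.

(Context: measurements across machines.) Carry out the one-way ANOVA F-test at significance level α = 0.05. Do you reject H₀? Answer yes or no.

Group means [24.83, 27.73, 37.00, 24.64], grand mean 28.467
SSB = Σnᵢ(x̄ᵢ−x̄)² = 1126.806; SSW = ΣΣ(x−x̄ᵢ)² = 828.394
MSB = 1126.806/3 = 375.6020; MSW = 828.394/41 = 20.2047
F = MSB/MSW = 18.5898
df = (3, 41)
p-value (upper-tail) = 0.00000
At α=0.05: p < α → reject H₀

reject H₀: yes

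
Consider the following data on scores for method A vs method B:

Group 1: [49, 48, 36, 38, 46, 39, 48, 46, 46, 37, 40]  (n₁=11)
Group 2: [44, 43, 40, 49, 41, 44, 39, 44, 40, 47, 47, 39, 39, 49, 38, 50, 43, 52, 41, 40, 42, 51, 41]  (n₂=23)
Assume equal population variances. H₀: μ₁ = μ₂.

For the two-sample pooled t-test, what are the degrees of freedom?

degrees of freedom = 32

df = n₁ + n₂ − 2 = 11 + 23 − 2 = 32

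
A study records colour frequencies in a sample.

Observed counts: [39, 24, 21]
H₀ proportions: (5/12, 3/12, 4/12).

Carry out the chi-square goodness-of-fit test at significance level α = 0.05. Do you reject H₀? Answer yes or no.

reject H₀: no

n = 84; E_i = n·p_i = [35.00, 21.00, 28.00]
χ² = (39−35.00)²/35.00 + (24−21.00)²/21.00 + (21−28.00)²/28.00 = 2.6357
df = 2
p-value (upper-tail) = 0.26771
At α=0.05: p ≥ α → fail to reject H₀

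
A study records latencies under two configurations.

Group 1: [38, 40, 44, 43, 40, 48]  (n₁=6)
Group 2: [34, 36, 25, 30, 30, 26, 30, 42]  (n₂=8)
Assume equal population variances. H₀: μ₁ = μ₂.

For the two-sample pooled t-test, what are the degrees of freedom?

degrees of freedom = 12

df = n₁ + n₂ − 2 = 6 + 8 − 2 = 12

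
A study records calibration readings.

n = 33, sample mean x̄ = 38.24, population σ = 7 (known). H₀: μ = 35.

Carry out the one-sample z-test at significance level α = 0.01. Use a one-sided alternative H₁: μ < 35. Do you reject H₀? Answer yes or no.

reject H₀: no

SE = σ/√n = 7/√33 = 1.2185
z = (x̄−μ₀)/SE = (38.24−35)/1.2185 = 2.6589
p-value (one-sided, H₁ less) = 0.99608
At α=0.01: p ≥ α → fail to reject H₀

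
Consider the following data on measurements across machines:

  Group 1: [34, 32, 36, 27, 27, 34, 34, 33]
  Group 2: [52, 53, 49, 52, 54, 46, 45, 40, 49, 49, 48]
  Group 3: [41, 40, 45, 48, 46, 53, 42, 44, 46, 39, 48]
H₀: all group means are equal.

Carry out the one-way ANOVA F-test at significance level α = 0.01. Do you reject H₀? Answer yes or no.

reject H₀: yes

Group means [32.12, 48.82, 44.73], grand mean 42.867
SSB = Σnᵢ(x̄ᵢ−x̄)² = 1350.773; SSW = ΣΣ(x−x̄ᵢ)² = 414.693
MSB = 1350.773/2 = 675.3867; MSW = 414.693/27 = 15.3590
F = MSB/MSW = 43.9733
df = (2, 27)
p-value (upper-tail) = 0.00000
At α=0.01: p < α → reject H₀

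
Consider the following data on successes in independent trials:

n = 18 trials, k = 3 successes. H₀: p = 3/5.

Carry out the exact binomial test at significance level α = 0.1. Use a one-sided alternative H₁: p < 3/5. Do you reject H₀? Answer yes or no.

reject H₀: yes

Exact binomial: n=18, k=3, p₀=3/5=0.6000
P(X≤3) from Σ C(n,i)·p₀^i·(1−p₀)^(n−i)
p-value (one-sided, H₁ less) = 0.00021
At α=0.1: p < α → reject H₀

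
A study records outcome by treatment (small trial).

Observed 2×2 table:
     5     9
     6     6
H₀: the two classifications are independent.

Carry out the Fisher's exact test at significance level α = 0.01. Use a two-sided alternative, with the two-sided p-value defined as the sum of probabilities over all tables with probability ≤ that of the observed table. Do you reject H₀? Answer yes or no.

Margins: r₁=14, r₂=12, c₁=11, c₂=15, n=26
p_obs = C(14,5)·C(12,6)/C(26,11); sum pmf over tables with pmf ≤ p_obs
p-value (two-sided) = 0.69217
At α=0.01: p ≥ α → fail to reject H₀

reject H₀: no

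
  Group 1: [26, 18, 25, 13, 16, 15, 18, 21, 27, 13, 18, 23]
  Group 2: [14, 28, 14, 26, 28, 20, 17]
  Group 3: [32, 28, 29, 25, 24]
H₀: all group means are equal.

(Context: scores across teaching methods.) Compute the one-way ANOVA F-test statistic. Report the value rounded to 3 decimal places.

Group means [19.42, 21.00, 27.60], grand mean 21.583
SSB = Σnᵢ(x̄ᵢ−x̄)² = 239.717; SSW = ΣΣ(x−x̄ᵢ)² = 546.117
MSB = 239.717/2 = 119.8583; MSW = 546.117/21 = 26.0056
F = MSB/MSW = 4.6090
df = (2, 21)

test statistic = 4.609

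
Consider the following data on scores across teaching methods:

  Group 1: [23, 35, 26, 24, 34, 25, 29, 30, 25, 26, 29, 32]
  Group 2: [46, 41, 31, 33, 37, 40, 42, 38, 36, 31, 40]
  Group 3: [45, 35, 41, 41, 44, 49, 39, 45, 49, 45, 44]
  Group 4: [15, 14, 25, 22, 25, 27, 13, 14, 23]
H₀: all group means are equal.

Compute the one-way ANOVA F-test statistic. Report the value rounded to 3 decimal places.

Group means [28.17, 37.73, 43.36, 19.78], grand mean 32.744
SSB = Σnᵢ(x̄ᵢ−x̄)² = 3278.237; SSW = ΣΣ(x−x̄ᵢ)² = 827.949
MSB = 3278.237/3 = 1092.7455; MSW = 827.949/39 = 21.2295
F = MSB/MSW = 51.4730
df = (3, 39)

test statistic = 51.473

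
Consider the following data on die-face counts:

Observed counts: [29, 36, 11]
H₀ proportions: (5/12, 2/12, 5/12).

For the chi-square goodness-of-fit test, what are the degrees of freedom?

df = k − 1 = 3 − 1 = 2

degrees of freedom = 2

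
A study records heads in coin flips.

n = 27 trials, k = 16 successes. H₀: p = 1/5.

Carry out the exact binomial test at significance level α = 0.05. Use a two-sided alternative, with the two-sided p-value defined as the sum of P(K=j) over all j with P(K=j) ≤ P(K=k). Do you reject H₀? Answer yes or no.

reject H₀: yes

Exact binomial: n=27, k=16, p₀=1/5=0.2000
P(X=j) = C(n,j)·p₀^j·(1−p₀)^(n−j); p = Σ P(X=j) over j with P(X=j) ≤ P(X=16)
p-value (two-sided) = 0.00001
At α=0.05: p < α → reject H₀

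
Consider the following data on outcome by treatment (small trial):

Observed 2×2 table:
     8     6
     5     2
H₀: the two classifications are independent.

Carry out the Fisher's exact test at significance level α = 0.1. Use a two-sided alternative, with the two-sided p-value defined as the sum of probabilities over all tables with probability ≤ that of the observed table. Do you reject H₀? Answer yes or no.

reject H₀: no

Margins: r₁=14, r₂=7, c₁=13, c₂=8, n=21
p_obs = C(14,8)·C(7,5)/C(21,13); sum pmf over tables with pmf ≤ p_obs
p-value (two-sided) = 0.65566
At α=0.1: p ≥ α → fail to reject H₀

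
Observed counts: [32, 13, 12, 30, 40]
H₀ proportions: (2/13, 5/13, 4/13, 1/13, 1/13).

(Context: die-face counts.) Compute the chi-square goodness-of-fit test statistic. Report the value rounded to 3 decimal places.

test statistic = 188.460

n = 127; E_i = n·p_i = [19.54, 48.85, 39.08, 9.77, 9.77]
χ² = (32−19.54)²/19.54 + (13−48.85)²/48.85 + (12−39.08)²/39.08 + (30−9.77)²/9.77 + (40−9.77)²/9.77 = 188.4598
df = 4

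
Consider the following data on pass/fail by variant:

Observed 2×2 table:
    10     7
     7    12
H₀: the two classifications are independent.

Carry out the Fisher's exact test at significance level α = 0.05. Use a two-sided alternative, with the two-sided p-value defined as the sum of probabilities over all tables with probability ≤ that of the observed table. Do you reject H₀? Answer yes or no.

reject H₀: no

Margins: r₁=17, r₂=19, c₁=17, c₂=19, n=36
p_obs = C(17,10)·C(19,7)/C(36,17); sum pmf over tables with pmf ≤ p_obs
p-value (two-sided) = 0.31612
At α=0.05: p ≥ α → fail to reject H₀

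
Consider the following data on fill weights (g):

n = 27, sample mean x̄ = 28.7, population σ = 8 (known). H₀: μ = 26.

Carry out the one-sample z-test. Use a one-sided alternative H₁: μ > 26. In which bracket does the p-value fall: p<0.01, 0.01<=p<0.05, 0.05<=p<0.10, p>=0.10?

p-value bracket: 0.01<=p<0.05

SE = σ/√n = 8/√27 = 1.5396
z = (x̄−μ₀)/SE = (28.7−26)/1.5396 = 1.7537
p-value (one-sided, H₁ greater) = 0.03974
→ bracket: 0.01<=p<0.05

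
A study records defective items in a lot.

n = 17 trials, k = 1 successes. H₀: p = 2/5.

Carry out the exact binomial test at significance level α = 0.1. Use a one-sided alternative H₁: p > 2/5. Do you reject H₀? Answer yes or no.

Exact binomial: n=17, k=1, p₀=2/5=0.4000
P(X≥1) from Σ C(n,i)·p₀^i·(1−p₀)^(n−i)
p-value (one-sided, H₁ greater) = 0.99983
At α=0.1: p ≥ α → fail to reject H₀

reject H₀: no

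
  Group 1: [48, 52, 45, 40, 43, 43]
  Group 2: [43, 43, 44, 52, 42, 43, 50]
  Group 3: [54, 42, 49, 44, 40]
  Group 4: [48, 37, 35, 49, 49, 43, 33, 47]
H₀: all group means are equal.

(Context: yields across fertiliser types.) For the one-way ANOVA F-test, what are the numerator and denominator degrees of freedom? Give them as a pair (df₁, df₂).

degrees of freedom = [3, 22]

k = 4 groups, N = 26 total
df = (k−1, N−k) = (4−1, 26−4) = (3, 22)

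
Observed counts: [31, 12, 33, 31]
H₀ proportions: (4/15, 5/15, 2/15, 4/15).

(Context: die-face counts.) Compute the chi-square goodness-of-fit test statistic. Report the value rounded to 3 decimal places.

test statistic = 40.729

n = 107; E_i = n·p_i = [28.53, 35.67, 14.27, 28.53]
χ² = (31−28.53)²/28.53 + (12−35.67)²/35.67 + (33−14.27)²/14.27 + (31−28.53)²/28.53 = 40.7290
df = 3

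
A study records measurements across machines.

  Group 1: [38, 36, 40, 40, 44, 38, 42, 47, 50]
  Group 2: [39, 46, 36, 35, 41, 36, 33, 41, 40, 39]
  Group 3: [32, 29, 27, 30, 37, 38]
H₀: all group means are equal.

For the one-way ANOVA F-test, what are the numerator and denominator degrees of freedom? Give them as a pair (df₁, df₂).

degrees of freedom = [2, 22]

k = 3 groups, N = 25 total
df = (k−1, N−k) = (3−1, 25−3) = (2, 22)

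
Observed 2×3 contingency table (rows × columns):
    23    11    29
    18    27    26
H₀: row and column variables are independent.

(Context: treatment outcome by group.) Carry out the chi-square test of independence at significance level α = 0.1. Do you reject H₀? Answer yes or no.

Row totals [63, 71], col totals [41, 38, 55], n=134
χ² = (23−19.28)²/19.28 + (11−17.87)²/17.87 + (29−25.86)²/25.86 + (18−21.72)²/21.72 + (27−20.13)²/20.13 + (26−29.14)²/29.14 = 7.0578
df = 2
p-value (upper-tail) = 0.02934
At α=0.1: p < α → reject H₀

reject H₀: yes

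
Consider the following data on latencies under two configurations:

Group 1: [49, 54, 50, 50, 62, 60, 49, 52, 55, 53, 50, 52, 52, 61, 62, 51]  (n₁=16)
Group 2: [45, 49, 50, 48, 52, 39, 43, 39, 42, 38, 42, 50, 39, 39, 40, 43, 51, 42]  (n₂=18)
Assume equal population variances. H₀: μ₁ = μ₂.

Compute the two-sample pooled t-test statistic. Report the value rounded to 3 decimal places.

test statistic = 6.065

x̄₁=53.875, s₁=4.717, n₁=16
x̄₂=43.944, s₂=4.808, n₂=18
s_p² = [15·4.717² + 17·4.808²]/32 = 22.7092
SE = √(s_p²·(1/16+1/18)) = 1.6374
t = (53.875−43.944)/1.6374 = 6.0650
df = 32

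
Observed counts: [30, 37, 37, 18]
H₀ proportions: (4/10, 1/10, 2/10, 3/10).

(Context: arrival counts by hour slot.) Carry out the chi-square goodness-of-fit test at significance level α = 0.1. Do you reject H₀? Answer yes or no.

n = 122; E_i = n·p_i = [48.80, 12.20, 24.40, 36.60]
χ² = (30−48.80)²/48.80 + (37−12.20)²/12.20 + (37−24.40)²/24.40 + (18−36.60)²/36.60 = 73.6148
df = 3
p-value (upper-tail) = 0.00000
At α=0.1: p < α → reject H₀

reject H₀: yes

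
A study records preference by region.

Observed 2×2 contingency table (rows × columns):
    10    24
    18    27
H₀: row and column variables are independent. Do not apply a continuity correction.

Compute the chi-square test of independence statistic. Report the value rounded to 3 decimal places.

test statistic = 0.949

Row totals [34, 45], col totals [28, 51], n=79
χ² = (10−12.05)²/12.05 + (24−21.95)²/21.95 + (18−15.95)²/15.95 + (27−29.05)²/29.05 = 0.9489
df = 1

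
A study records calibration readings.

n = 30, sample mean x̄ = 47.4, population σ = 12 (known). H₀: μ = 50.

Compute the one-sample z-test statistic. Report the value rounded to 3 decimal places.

test statistic = -1.187

SE = σ/√n = 12/√30 = 2.1909
z = (x̄−μ₀)/SE = (47.4−50)/2.1909 = -1.1867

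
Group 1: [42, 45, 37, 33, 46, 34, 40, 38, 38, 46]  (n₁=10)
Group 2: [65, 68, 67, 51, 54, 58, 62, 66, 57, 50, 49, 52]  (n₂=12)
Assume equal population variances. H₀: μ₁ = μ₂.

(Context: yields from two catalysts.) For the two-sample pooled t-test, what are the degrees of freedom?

df = n₁ + n₂ − 2 = 10 + 12 − 2 = 20

degrees of freedom = 20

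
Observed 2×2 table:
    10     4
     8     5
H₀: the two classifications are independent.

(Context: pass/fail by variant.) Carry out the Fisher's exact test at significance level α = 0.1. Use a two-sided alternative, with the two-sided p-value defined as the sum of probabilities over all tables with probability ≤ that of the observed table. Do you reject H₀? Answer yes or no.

Margins: r₁=14, r₂=13, c₁=18, c₂=9, n=27
p_obs = C(14,10)·C(13,8)/C(27,18); sum pmf over tables with pmf ≤ p_obs
p-value (two-sided) = 0.69458
At α=0.1: p ≥ α → fail to reject H₀

reject H₀: no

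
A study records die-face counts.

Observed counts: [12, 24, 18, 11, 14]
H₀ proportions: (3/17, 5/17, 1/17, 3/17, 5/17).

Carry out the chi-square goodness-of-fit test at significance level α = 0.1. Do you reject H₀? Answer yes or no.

n = 79; E_i = n·p_i = [13.94, 23.24, 4.65, 13.94, 23.24]
χ² = (12−13.94)²/13.94 + (24−23.24)²/23.24 + (18−4.65)²/4.65 + (11−13.94)²/13.94 + (14−23.24)²/23.24 = 42.9553
df = 4
p-value (upper-tail) = 0.00000
At α=0.1: p < α → reject H₀

reject H₀: yes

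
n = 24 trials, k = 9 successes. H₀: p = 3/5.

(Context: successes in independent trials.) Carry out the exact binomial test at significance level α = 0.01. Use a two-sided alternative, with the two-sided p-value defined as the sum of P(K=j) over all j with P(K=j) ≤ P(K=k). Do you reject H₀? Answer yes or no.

Exact binomial: n=24, k=9, p₀=3/5=0.6000
P(X=j) = C(n,j)·p₀^j·(1−p₀)^(n−j); p = Σ P(X=j) over j with P(X=j) ≤ P(X=9)
p-value (two-sided) = 0.03511
At α=0.01: p ≥ α → fail to reject H₀

reject H₀: no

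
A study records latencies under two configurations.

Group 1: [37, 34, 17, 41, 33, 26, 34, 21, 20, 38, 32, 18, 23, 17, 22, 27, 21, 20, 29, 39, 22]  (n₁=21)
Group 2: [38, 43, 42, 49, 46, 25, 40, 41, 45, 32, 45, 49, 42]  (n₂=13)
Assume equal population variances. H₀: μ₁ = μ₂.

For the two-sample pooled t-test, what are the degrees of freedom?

degrees of freedom = 32

df = n₁ + n₂ − 2 = 21 + 13 − 2 = 32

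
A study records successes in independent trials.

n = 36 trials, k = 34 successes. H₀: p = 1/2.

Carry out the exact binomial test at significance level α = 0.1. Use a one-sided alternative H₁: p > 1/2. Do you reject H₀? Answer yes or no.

reject H₀: yes

Exact binomial: n=36, k=34, p₀=1/2=0.5000
P(X≥34) from Σ C(n,i)·p₀^i·(1−p₀)^(n−i)
p-value (one-sided, H₁ greater) = 0.00000
At α=0.1: p < α → reject H₀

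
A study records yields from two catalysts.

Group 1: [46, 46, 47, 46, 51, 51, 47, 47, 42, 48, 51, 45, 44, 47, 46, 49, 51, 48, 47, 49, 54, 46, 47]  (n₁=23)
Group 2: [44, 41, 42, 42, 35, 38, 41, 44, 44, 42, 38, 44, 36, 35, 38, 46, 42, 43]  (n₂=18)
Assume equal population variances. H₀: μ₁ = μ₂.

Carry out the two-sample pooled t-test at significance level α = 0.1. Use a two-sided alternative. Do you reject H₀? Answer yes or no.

reject H₀: yes

x̄₁=47.609, s₁=2.675, n₁=23
x̄₂=40.833, s₂=3.365, n₂=18
s_p² = [22·2.675² + 17·3.365²]/39 = 8.9738
SE = √(s_p²·(1/23+1/18)) = 0.9427
t = (47.609−40.833)/0.9427 = 7.1871
df = 39
p-value (two-sided) = 0.00000
At α=0.1: p < α → reject H₀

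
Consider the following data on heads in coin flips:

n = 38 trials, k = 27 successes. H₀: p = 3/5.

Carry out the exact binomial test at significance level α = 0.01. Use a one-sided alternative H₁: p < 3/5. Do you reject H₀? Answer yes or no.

reject H₀: no

Exact binomial: n=38, k=27, p₀=3/5=0.6000
P(X≤27) from Σ C(n,i)·p₀^i·(1−p₀)^(n−i)
p-value (one-sided, H₁ less) = 0.94278
At α=0.01: p ≥ α → fail to reject H₀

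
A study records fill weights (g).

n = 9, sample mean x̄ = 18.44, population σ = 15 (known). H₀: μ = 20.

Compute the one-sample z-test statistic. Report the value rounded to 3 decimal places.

SE = σ/√n = 15/√9 = 5.0000
z = (x̄−μ₀)/SE = (18.44−20)/5.0000 = -0.3120

test statistic = -0.312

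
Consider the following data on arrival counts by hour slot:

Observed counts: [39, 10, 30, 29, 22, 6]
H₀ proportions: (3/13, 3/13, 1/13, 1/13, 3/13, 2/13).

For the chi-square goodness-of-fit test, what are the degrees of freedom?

df = k − 1 = 6 − 1 = 5

degrees of freedom = 5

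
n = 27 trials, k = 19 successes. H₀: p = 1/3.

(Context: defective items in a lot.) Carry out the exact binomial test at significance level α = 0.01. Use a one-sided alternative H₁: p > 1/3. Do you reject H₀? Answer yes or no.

reject H₀: yes

Exact binomial: n=27, k=19, p₀=1/3=0.3333
P(X≥19) from Σ C(n,i)·p₀^i·(1−p₀)^(n−i)
p-value (one-sided, H₁ greater) = 0.00009
At α=0.01: p < α → reject H₀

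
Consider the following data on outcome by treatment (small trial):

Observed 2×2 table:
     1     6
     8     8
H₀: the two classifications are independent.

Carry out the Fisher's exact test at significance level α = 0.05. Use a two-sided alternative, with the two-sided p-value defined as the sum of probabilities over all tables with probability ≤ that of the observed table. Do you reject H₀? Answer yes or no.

Margins: r₁=7, r₂=16, c₁=9, c₂=14, n=23
p_obs = C(7,1)·C(16,8)/C(23,9); sum pmf over tables with pmf ≤ p_obs
p-value (two-sided) = 0.17596
At α=0.05: p ≥ α → fail to reject H₀

reject H₀: no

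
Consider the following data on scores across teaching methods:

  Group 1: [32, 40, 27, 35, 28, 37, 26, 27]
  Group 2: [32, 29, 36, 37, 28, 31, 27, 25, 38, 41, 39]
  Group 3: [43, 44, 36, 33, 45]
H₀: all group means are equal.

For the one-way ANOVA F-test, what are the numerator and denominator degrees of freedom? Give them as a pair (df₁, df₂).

degrees of freedom = [2, 21]

k = 3 groups, N = 24 total
df = (k−1, N−k) = (3−1, 24−3) = (2, 21)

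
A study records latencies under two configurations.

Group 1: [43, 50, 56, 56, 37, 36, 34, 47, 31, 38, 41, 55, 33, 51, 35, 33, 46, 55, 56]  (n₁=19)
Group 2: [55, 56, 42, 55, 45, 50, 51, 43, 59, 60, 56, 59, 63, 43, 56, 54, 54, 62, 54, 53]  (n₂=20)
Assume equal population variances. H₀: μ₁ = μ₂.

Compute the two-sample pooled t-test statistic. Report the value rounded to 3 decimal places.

test statistic = -3.861

x̄₁=43.842, s₁=9.197, n₁=19
x̄₂=53.500, s₂=6.211, n₂=20
s_p² = [18·9.197² + 19·6.211²]/37 = 60.9602
SE = √(s_p²·(1/19+1/20)) = 2.5013
t = (43.842−53.500)/2.5013 = -3.8612
df = 37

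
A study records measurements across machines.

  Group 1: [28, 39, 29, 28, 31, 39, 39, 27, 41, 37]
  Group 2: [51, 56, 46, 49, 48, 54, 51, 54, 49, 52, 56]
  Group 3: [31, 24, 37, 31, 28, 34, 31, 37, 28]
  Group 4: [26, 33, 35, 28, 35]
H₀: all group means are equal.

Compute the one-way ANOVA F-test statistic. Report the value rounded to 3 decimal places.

Group means [33.80, 51.45, 31.22, 31.40], grand mean 38.343
SSB = Σnᵢ(x̄ᵢ−x̄)² = 2794.803; SSW = ΣΣ(x−x̄ᵢ)² = 613.083
MSB = 2794.803/3 = 931.6010; MSW = 613.083/31 = 19.7769
F = MSB/MSW = 47.1056
df = (3, 31)

test statistic = 47.106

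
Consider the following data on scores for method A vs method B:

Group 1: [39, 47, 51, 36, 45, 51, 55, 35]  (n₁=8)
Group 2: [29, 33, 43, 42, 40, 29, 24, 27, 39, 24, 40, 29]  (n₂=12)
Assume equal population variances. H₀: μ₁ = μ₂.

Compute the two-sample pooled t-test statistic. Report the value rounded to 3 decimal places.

x̄₁=44.875, s₁=7.492, n₁=8
x̄₂=33.250, s₂=7.137, n₂=12
s_p² = [7·7.492² + 11·7.137²]/18 = 52.9514
SE = √(s_p²·(1/8+1/12)) = 3.3214
t = (44.875−33.250)/3.3214 = 3.5001
df = 18

test statistic = 3.500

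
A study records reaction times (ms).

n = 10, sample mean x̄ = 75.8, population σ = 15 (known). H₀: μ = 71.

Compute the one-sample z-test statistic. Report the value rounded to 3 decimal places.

test statistic = 1.012

SE = σ/√n = 15/√10 = 4.7434
z = (x̄−μ₀)/SE = (75.8−71)/4.7434 = 1.0119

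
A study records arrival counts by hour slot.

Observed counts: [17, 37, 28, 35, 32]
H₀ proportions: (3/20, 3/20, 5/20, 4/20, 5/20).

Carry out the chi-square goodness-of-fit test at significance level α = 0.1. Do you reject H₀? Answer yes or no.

n = 149; E_i = n·p_i = [22.35, 22.35, 37.25, 29.80, 37.25]
χ² = (17−22.35)²/22.35 + (37−22.35)²/22.35 + (28−37.25)²/37.25 + (35−29.80)²/29.80 + (32−37.25)²/37.25 = 14.8277
df = 4
p-value (upper-tail) = 0.00507
At α=0.1: p < α → reject H₀

reject H₀: yes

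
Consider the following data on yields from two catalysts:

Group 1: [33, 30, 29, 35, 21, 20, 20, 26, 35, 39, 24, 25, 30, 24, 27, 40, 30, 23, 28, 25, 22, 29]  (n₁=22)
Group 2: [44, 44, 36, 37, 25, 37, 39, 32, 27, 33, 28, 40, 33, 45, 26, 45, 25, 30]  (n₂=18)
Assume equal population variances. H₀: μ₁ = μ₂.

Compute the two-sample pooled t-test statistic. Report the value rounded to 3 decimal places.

test statistic = -3.370

x̄₁=27.955, s₁=5.753, n₁=22
x̄₂=34.778, s₂=7.059, n₂=18
s_p² = [21·5.753² + 17·7.059²]/38 = 40.5807
SE = √(s_p²·(1/22+1/18)) = 2.0246
t = (27.955−34.778)/2.0246 = -3.3701
df = 38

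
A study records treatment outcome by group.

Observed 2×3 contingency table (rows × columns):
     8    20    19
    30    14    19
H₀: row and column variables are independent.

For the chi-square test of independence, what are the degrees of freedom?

df = (r−1)(c−1) = (2−1)·(3−1) = 2

degrees of freedom = 2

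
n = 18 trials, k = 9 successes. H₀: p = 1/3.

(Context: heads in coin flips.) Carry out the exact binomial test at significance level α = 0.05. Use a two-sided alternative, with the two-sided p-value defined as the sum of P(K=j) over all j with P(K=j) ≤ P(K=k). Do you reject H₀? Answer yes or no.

reject H₀: no

Exact binomial: n=18, k=9, p₀=1/3=0.3333
P(X=j) = C(n,j)·p₀^j·(1−p₀)^(n−j); p = Σ P(X=j) over j with P(X=j) ≤ P(X=9)
p-value (two-sided) = 0.14025
At α=0.05: p ≥ α → fail to reject H₀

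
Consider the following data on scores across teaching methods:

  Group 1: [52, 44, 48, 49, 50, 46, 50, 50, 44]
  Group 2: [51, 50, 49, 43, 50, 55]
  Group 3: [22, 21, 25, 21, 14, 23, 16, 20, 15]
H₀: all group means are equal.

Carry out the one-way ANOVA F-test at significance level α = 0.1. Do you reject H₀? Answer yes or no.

reject H₀: yes

Group means [48.11, 49.67, 19.67], grand mean 37.833
SSB = Σnᵢ(x̄ᵢ−x̄)² = 4761.111; SSW = ΣΣ(x−x̄ᵢ)² = 256.222
MSB = 4761.111/2 = 2380.5556; MSW = 256.222/21 = 12.2011
F = MSB/MSW = 195.1106
df = (2, 21)
p-value (upper-tail) = 0.00000
At α=0.1: p < α → reject H₀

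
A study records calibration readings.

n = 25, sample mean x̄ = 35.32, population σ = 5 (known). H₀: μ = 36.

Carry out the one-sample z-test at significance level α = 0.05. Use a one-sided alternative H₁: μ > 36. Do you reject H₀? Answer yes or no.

SE = σ/√n = 5/√25 = 1.0000
z = (x̄−μ₀)/SE = (35.32−36)/1.0000 = -0.6800
p-value (one-sided, H₁ greater) = 0.75175
At α=0.05: p ≥ α → fail to reject H₀

reject H₀: no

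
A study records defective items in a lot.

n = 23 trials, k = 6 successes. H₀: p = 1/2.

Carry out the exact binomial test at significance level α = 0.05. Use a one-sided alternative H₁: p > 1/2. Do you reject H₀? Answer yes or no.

Exact binomial: n=23, k=6, p₀=1/2=0.5000
P(X≥6) from Σ C(n,i)·p₀^i·(1−p₀)^(n−i)
p-value (one-sided, H₁ greater) = 0.99469
At α=0.05: p ≥ α → fail to reject H₀

reject H₀: no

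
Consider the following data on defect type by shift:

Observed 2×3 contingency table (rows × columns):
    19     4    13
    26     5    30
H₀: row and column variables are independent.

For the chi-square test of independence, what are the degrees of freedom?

df = (r−1)(c−1) = (2−1)·(3−1) = 2

degrees of freedom = 2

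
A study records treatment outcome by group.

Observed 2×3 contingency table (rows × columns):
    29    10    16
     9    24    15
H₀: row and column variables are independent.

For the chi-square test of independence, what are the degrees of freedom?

df = (r−1)(c−1) = (2−1)·(3−1) = 2

degrees of freedom = 2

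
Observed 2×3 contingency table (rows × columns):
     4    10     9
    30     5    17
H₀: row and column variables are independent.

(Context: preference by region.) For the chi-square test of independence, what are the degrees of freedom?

degrees of freedom = 2

df = (r−1)(c−1) = (2−1)·(3−1) = 2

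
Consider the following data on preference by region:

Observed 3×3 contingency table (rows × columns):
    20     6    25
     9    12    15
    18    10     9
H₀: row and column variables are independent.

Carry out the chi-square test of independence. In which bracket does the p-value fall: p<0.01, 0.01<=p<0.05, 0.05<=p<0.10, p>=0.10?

p-value bracket: 0.01<=p<0.05

Row totals [51, 36, 37], col totals [47, 28, 49], n=124
χ² = (20−19.33)²/19.33 + (6−11.52)²/11.52 + (25−20.15)²/20.15 + (9−13.65)²/13.65 + (12−8.13)²/8.13 + (15−14.23)²/14.23 + (18−14.02)²/14.02 + (10−8.35)²/8.35 + (9−14.62)²/14.62 = 10.9098
df = 4
p-value (upper-tail) = 0.02760
→ bracket: 0.01<=p<0.05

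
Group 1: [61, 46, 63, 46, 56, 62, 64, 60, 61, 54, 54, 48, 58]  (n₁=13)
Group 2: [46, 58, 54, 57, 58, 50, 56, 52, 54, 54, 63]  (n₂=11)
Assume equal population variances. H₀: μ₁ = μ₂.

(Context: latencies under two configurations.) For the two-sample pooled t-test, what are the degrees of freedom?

df = n₁ + n₂ − 2 = 13 + 11 − 2 = 22

degrees of freedom = 22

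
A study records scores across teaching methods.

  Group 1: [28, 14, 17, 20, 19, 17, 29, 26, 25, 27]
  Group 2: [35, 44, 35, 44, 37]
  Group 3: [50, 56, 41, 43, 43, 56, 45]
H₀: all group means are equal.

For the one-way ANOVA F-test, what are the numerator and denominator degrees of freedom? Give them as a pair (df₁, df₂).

k = 3 groups, N = 22 total
df = (k−1, N−k) = (3−1, 22−3) = (2, 19)

degrees of freedom = [2, 19]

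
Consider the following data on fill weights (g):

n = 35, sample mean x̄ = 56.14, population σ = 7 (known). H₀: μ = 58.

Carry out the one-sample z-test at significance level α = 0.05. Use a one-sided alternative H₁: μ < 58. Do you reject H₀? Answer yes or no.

reject H₀: no

SE = σ/√n = 7/√35 = 1.1832
z = (x̄−μ₀)/SE = (56.14−58)/1.1832 = -1.5720
p-value (one-sided, H₁ less) = 0.05798
At α=0.05: p ≥ α → fail to reject H₀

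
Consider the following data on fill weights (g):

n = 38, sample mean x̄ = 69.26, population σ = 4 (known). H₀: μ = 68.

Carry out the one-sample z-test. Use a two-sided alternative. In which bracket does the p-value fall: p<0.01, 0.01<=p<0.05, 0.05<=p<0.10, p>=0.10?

SE = σ/√n = 4/√38 = 0.6489
z = (x̄−μ₀)/SE = (69.26−68)/0.6489 = 1.9418
p-value (two-sided) = 0.05216
→ bracket: 0.05<=p<0.10

p-value bracket: 0.05<=p<0.10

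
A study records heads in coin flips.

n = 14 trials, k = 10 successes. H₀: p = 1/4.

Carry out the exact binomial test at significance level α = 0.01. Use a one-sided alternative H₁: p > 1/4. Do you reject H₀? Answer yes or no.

reject H₀: yes

Exact binomial: n=14, k=10, p₀=1/4=0.2500
P(X≥10) from Σ C(n,i)·p₀^i·(1−p₀)^(n−i)
p-value (one-sided, H₁ greater) = 0.00034
At α=0.01: p < α → reject H₀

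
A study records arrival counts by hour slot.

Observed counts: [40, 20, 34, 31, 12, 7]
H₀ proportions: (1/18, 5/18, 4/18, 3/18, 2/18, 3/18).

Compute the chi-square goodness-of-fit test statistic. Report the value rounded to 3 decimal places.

n = 144; E_i = n·p_i = [8.00, 40.00, 32.00, 24.00, 16.00, 24.00]
χ² = (40−8.00)²/8.00 + (20−40.00)²/40.00 + (34−32.00)²/32.00 + (31−24.00)²/24.00 + (12−16.00)²/16.00 + (7−24.00)²/24.00 = 153.2083
df = 5

test statistic = 153.208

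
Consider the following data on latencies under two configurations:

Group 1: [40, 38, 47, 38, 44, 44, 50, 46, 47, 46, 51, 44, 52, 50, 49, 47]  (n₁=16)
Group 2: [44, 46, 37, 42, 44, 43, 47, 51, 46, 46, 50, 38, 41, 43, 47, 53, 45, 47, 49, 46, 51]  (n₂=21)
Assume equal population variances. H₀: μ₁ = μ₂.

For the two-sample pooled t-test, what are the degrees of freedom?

degrees of freedom = 35

df = n₁ + n₂ − 2 = 16 + 21 − 2 = 35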